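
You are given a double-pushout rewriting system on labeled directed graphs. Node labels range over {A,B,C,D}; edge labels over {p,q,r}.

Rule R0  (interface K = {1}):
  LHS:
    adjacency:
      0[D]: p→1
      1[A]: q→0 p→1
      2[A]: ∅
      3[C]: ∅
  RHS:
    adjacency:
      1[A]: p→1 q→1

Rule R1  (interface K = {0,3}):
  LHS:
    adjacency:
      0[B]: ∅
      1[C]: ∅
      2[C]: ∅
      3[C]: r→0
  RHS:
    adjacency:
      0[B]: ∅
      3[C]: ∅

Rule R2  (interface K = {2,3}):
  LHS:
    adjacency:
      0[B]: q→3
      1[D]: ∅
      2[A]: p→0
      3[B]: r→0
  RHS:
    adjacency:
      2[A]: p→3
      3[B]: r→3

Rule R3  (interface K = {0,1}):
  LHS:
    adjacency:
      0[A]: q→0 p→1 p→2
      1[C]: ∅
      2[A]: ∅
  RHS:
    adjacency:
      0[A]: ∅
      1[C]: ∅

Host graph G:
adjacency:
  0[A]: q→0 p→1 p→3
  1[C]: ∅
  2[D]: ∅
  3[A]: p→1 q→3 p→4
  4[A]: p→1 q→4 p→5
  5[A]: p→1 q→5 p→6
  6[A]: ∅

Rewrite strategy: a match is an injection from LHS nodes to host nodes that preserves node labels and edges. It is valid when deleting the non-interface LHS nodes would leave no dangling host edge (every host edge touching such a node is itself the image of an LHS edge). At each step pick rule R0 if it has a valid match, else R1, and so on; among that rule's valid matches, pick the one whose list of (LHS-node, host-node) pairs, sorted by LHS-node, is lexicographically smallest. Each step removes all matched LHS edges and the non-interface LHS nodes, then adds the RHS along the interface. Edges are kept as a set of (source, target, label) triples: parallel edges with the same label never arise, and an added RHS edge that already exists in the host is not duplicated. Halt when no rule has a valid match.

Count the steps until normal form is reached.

Answer: 4

Rewrite trace:
[0] host  ⇒  7 nodes, 12 edges  {0-q->0 0-p->1 0-p->3 3-p->1 3-q->3 3-p->4 4-p->1 4-q->4 4-p->5 5-p->1 5-q->5 5-p->6}
[1] R3 @ {0↦5, 1↦1, 2↦6}  ⇒  6 nodes, 9 edges  {0-q->0 0-p->1 0-p->3 3-p->1 3-q->3 3-p->4 4-p->1 4-q->4 4-p->5}
[2] R3 @ {0↦4, 1↦1, 2↦5}  ⇒  5 nodes, 6 edges  {0-q->0 0-p->1 0-p->3 3-p->1 3-q->3 3-p->4}
[3] R3 @ {0↦3, 1↦1, 2↦4}  ⇒  4 nodes, 3 edges  {0-q->0 0-p->1 0-p->3}
[4] R3 @ {0↦0, 1↦1, 2↦3}  ⇒  3 nodes, 0 edges  {∅}
normal form: no rule applies after step 4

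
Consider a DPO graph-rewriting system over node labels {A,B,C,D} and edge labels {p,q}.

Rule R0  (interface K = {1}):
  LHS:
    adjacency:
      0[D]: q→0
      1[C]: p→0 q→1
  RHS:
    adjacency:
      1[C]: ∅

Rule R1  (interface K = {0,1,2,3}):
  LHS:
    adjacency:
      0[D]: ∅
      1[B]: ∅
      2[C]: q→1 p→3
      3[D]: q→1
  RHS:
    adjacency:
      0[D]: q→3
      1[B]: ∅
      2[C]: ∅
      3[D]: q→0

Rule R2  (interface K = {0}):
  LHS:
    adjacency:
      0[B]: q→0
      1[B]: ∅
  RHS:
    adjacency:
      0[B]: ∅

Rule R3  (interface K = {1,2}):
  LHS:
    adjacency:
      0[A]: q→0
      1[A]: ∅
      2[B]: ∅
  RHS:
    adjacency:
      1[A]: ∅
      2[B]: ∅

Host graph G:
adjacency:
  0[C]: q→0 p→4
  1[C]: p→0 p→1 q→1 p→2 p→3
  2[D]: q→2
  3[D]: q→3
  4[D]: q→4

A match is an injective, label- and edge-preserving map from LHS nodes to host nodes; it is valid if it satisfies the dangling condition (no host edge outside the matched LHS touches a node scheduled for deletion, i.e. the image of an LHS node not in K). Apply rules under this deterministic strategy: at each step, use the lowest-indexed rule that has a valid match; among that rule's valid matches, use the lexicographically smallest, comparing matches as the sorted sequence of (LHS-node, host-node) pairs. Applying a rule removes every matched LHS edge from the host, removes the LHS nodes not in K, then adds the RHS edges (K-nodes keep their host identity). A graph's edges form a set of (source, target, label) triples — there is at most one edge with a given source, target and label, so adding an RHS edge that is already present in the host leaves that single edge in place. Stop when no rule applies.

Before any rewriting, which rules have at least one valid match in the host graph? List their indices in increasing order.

Answer: [R0]

Steps:
R0: 3 valid matches — {0↦2, 1↦1}, {0↦3, 1↦1}, {0↦4, 1↦0}
R1: no valid match — LHS pattern not found
R2: no valid match — LHS pattern not found
R3: no valid match — LHS pattern not found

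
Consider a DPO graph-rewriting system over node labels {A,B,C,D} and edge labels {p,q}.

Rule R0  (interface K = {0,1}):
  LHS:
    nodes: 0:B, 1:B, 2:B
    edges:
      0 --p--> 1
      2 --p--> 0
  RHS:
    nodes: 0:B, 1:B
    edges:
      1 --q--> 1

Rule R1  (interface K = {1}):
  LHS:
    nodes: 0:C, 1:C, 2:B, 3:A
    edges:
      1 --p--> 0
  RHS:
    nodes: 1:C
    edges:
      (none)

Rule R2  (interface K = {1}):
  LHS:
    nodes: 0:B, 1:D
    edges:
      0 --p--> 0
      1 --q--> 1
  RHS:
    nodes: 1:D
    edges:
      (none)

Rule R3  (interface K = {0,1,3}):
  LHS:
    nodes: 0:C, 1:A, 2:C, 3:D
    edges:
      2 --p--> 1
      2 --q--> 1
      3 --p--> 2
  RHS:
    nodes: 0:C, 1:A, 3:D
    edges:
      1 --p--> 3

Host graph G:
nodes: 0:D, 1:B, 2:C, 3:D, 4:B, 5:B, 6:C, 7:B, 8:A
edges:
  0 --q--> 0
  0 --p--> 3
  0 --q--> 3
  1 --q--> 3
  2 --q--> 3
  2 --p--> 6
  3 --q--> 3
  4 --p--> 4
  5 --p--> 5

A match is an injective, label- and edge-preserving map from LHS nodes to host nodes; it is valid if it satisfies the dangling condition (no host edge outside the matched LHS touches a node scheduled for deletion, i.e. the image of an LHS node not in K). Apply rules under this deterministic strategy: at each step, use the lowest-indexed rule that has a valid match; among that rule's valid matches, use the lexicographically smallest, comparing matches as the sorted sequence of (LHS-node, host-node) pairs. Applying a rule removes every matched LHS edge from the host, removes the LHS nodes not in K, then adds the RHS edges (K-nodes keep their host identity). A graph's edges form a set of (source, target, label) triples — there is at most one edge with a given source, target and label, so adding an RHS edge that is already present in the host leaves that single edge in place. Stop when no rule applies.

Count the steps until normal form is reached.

Answer: 3

Derivation:
initial: |V|=9 |E|=9  E = 0-q->0 0-p->3 0-q->3 1-q->3 2-q->3 2-p->6 3-q->3 4-p->4 5-p->5
step 1: apply R1 at {0↦6, 1↦2, 2↦7, 3↦8}  → |V|=6 |E|=8  E = 0-q->0 0-p->3 0-q->3 1-q->3 2-q->3 3-q->3 4-p->4 5-p->5
step 2: apply R2 at {0↦4, 1↦0}  → |V|=5 |E|=6  E = 0-p->3 0-q->3 1-q->3 2-q->3 3-q->3 5-p->5
step 3: apply R2 at {0↦5, 1↦3}  → |V|=4 |E|=4  E = 0-p->3 0-q->3 1-q->3 2-q->3
halt: no rule applies after step 3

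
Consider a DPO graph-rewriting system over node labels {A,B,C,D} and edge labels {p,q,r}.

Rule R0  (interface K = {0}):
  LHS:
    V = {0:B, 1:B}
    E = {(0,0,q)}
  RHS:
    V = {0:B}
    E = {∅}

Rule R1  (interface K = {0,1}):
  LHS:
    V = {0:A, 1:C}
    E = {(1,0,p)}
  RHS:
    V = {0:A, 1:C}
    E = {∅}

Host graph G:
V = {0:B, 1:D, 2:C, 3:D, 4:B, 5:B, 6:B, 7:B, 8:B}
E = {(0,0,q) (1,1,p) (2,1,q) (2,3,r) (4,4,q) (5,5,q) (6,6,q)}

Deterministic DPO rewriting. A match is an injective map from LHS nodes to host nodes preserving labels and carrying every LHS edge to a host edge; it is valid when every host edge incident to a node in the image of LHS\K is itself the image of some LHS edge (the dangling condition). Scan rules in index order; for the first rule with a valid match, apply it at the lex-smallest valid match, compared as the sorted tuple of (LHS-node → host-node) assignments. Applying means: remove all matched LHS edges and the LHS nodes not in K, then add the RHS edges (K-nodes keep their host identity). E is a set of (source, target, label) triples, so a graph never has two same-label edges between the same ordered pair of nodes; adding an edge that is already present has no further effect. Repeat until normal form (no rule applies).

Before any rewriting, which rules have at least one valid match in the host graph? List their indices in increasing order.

R0: 8 valid matches — {0↦0, 1↦7}, {0↦0, 1↦8}, {0↦4, 1↦7} (+5 more)
R1: no valid match — LHS pattern not found

Answer: [R0]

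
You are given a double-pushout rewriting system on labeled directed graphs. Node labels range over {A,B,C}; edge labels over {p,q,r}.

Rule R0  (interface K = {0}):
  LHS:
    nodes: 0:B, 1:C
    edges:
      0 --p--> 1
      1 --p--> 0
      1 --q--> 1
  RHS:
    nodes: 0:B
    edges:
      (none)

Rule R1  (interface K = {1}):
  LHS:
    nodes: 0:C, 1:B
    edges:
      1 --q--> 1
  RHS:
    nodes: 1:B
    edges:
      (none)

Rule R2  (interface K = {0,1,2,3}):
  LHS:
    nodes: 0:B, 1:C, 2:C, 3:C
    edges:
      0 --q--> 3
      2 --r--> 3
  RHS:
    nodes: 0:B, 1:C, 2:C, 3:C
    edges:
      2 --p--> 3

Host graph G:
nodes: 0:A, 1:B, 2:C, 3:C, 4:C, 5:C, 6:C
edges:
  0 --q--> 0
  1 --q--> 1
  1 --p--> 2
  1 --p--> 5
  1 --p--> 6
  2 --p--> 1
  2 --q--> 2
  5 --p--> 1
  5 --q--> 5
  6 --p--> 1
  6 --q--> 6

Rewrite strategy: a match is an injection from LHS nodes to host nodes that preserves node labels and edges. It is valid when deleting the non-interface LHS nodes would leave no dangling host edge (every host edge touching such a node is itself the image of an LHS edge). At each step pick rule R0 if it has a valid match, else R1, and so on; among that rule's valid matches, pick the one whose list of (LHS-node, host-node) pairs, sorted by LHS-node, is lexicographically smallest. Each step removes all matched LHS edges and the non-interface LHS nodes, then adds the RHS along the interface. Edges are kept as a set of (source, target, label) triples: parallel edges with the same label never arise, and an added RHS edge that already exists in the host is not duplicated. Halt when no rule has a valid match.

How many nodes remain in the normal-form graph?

Answer: 3

Rewrite trace:
initial: |V|=7 |E|=11  E = 0-q->0 1-q->1 1-p->2 1-p->5 1-p->6 2-p->1 2-q->2 5-p->1 5-q->5 6-p->1 6-q->6
step 1: apply R0 at {0↦1, 1↦2}  → |V|=6 |E|=8  E = 0-q->0 1-q->1 1-p->5 1-p->6 5-p->1 5-q->5 6-p->1 6-q->6
step 2: apply R0 at {0↦1, 1↦5}  → |V|=5 |E|=5  E = 0-q->0 1-q->1 1-p->6 6-p->1 6-q->6
step 3: apply R0 at {0↦1, 1↦6}  → |V|=4 |E|=2  E = 0-q->0 1-q->1
step 4: apply R1 at {0↦3, 1↦1}  → |V|=3 |E|=1  E = 0-q->0
normal form: no rule applies after step 4
NF nodes: {0:A, 1:B, 4:C}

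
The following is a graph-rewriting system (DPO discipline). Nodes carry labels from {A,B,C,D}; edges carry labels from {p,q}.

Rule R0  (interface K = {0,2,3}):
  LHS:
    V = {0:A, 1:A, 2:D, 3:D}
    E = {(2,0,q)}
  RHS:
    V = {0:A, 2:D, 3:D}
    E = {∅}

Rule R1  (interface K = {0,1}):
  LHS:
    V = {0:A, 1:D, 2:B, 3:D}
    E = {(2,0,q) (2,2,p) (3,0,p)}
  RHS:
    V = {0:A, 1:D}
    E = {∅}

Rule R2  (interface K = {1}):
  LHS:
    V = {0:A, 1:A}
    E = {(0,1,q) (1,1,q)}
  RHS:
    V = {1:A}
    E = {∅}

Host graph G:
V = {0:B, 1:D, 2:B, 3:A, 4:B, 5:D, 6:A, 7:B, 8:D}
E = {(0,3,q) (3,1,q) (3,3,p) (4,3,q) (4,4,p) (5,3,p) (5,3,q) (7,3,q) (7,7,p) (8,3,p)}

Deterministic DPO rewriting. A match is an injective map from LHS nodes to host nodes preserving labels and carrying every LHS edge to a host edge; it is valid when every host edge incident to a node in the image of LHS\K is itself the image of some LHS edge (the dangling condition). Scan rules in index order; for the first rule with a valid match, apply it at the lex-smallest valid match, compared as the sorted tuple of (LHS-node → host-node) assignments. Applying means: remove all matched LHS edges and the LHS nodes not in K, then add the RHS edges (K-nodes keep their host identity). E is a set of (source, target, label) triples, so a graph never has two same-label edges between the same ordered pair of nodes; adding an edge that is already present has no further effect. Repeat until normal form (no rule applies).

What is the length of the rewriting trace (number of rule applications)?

Answer: 3

Steps:
start.  V:9 E:10  edges: 0-q->3 3-q->1 3-p->3 4-q->3 4-p->4 5-p->3 5-q->3 7-q->3 7-p->7 8-p->3
1. fire R0 via {0↦3, 1↦6, 2↦5, 3↦1}  →  V:8 E:9  edges: 0-q->3 3-q->1 3-p->3 4-q->3 4-p->4 5-p->3 7-q->3 7-p->7 8-p->3
2. fire R1 via {0↦3, 1↦1, 2↦4, 3↦5}  →  V:6 E:6  edges: 0-q->3 3-q->1 3-p->3 7-q->3 7-p->7 8-p->3
3. fire R1 via {0↦3, 1↦1, 2↦7, 3↦8}  →  V:4 E:3  edges: 0-q->3 3-q->1 3-p->3
normal form: no rule applies after step 3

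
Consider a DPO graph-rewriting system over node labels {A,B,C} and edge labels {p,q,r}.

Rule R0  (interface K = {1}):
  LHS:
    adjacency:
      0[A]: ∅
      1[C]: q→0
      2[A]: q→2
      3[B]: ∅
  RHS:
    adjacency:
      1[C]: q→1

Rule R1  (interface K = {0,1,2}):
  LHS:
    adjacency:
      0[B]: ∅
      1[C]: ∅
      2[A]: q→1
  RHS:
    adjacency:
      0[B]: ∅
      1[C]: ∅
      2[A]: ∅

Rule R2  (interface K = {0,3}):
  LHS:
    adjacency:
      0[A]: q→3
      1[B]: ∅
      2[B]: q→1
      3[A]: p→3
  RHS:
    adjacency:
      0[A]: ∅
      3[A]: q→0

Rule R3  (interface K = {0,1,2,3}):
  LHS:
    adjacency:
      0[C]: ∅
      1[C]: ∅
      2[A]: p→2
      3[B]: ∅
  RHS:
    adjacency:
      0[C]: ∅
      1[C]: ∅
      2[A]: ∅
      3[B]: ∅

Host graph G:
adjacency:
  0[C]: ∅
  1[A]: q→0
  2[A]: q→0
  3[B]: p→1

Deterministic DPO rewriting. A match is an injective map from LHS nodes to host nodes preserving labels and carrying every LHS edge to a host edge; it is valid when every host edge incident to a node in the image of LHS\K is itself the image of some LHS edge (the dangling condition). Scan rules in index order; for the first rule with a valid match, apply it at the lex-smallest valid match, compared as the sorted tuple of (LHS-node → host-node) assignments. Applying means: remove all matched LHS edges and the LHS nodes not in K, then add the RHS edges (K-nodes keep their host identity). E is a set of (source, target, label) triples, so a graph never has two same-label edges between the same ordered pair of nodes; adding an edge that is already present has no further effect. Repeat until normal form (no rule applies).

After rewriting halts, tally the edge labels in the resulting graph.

Answer: p:1

Rewrite trace:
start.  V:4 E:3  edges: 1-q->0 2-q->0 3-p->1
1. fire R1 via {0↦3, 1↦0, 2↦1}  →  V:4 E:2  edges: 2-q->0 3-p->1
2. fire R1 via {0↦3, 1↦0, 2↦2}  →  V:4 E:1  edges: 3-p->1
halt: no rule applies after step 2
NF edges: [(3, 1, 'p')]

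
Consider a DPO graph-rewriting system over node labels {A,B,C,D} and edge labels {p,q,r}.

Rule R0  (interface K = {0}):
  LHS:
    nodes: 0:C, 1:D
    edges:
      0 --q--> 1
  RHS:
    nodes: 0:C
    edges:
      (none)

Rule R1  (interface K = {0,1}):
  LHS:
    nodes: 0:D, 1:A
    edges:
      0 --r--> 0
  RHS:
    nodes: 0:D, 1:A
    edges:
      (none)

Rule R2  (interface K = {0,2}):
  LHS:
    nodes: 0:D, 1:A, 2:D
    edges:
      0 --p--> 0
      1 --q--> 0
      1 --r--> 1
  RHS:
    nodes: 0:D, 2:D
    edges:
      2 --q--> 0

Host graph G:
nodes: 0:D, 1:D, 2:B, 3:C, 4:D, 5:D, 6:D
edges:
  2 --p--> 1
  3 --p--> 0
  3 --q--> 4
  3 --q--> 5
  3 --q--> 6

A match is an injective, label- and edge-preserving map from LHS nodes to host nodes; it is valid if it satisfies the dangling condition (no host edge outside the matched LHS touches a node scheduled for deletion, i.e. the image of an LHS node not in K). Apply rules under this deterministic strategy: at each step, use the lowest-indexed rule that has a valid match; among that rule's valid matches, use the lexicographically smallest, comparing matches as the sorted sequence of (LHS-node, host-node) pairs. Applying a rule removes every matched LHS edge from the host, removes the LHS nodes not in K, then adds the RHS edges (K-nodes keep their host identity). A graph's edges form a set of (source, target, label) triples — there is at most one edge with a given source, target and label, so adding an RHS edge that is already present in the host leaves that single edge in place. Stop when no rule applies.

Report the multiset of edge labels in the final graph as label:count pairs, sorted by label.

[0] host  ⇒  7 nodes, 5 edges  {2-p->1 3-p->0 3-q->4 3-q->5 3-q->6}
[1] R0 @ {0↦3, 1↦4}  ⇒  6 nodes, 4 edges  {2-p->1 3-p->0 3-q->5 3-q->6}
[2] R0 @ {0↦3, 1↦5}  ⇒  5 nodes, 3 edges  {2-p->1 3-p->0 3-q->6}
[3] R0 @ {0↦3, 1↦6}  ⇒  4 nodes, 2 edges  {2-p->1 3-p->0}
normal form: no rule applies after step 3
NF edges: [(2, 1, 'p'), (3, 0, 'p')]

Answer: p:2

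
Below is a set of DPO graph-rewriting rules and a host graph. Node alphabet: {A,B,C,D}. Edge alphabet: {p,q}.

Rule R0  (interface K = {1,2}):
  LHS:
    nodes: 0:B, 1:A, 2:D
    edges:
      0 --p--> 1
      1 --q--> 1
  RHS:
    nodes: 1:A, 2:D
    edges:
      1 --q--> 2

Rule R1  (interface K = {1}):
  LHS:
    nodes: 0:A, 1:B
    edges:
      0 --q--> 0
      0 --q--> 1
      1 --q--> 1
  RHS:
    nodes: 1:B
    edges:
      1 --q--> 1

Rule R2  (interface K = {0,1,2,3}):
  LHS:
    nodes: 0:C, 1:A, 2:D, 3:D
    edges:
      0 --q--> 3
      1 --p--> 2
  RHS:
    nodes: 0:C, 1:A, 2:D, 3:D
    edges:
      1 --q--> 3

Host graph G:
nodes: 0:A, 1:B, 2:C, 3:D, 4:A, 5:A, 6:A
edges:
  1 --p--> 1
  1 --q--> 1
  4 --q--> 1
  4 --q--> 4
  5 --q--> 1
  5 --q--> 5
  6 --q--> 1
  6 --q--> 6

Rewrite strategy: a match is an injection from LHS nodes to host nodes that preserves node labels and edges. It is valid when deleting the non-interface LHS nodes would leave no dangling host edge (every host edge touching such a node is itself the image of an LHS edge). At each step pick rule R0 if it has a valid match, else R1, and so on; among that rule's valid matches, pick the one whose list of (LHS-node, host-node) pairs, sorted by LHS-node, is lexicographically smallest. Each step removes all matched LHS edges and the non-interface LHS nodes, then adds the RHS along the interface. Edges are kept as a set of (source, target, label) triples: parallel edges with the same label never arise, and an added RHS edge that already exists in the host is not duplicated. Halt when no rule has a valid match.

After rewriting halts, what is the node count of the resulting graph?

Answer: 4

Rewrite trace:
start.  V:7 E:8  edges: 1-p->1 1-q->1 4-q->1 4-q->4 5-q->1 5-q->5 6-q->1 6-q->6
1. fire R1 via {0↦4, 1↦1}  →  V:6 E:6  edges: 1-p->1 1-q->1 5-q->1 5-q->5 6-q->1 6-q->6
2. fire R1 via {0↦5, 1↦1}  →  V:5 E:4  edges: 1-p->1 1-q->1 6-q->1 6-q->6
3. fire R1 via {0↦6, 1↦1}  →  V:4 E:2  edges: 1-p->1 1-q->1
halt: no rule applies after step 3
NF nodes: {0:A, 1:B, 2:C, 3:D}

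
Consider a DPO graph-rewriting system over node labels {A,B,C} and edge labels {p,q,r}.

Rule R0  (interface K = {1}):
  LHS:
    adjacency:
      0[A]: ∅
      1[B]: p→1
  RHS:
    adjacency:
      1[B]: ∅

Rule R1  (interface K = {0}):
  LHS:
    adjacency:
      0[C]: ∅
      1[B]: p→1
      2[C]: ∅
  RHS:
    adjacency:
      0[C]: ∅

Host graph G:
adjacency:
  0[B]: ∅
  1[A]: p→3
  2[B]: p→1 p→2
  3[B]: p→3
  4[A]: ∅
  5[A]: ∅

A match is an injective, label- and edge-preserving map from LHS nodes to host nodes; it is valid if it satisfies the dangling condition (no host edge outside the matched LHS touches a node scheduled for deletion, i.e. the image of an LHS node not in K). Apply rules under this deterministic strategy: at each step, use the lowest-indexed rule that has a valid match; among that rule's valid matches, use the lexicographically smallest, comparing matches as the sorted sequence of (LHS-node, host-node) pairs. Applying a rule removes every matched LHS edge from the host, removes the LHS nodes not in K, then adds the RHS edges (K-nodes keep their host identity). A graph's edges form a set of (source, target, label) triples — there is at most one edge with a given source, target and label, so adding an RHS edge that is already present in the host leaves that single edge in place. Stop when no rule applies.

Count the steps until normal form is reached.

Answer: 2

Derivation:
start.  V:6 E:4  edges: 1-p->3 2-p->1 2-p->2 3-p->3
1. fire R0 via {0↦4, 1↦2}  →  V:5 E:3  edges: 1-p->3 2-p->1 3-p->3
2. fire R0 via {0↦5, 1↦3}  →  V:4 E:2  edges: 1-p->3 2-p->1
final graph: no rule applies after step 2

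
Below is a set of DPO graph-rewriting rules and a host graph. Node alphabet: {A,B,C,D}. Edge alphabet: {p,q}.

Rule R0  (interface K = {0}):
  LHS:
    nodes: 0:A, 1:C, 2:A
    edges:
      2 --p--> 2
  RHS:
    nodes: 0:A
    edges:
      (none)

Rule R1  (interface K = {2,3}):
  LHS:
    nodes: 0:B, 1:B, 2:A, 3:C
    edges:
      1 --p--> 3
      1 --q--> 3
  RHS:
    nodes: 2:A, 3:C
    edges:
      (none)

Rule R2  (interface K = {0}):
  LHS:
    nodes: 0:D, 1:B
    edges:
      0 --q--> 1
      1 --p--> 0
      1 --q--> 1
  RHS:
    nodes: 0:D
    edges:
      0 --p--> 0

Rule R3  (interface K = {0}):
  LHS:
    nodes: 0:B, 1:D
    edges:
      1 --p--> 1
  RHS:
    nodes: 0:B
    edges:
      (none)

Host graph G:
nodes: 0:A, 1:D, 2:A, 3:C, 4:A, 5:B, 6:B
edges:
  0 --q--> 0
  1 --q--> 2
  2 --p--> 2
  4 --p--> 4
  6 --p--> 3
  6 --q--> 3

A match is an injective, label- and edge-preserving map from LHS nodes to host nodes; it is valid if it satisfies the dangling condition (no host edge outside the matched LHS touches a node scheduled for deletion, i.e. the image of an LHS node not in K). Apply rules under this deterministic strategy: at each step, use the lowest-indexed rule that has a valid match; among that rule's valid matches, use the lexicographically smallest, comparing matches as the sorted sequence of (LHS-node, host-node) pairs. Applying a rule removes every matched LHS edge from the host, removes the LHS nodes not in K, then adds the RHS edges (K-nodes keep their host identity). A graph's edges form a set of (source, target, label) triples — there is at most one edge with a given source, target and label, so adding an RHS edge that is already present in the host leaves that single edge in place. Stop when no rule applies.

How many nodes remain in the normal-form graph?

Answer: 3

Rewrite trace:
initial: |V|=7 |E|=6  E = 0-q->0 1-q->2 2-p->2 4-p->4 6-p->3 6-q->3
step 1: apply R1 at {0↦5, 1↦6, 2↦0, 3↦3}  → |V|=5 |E|=4  E = 0-q->0 1-q->2 2-p->2 4-p->4
step 2: apply R0 at {0↦0, 1↦3, 2↦4}  → |V|=3 |E|=3  E = 0-q->0 1-q->2 2-p->2
final graph: no rule applies after step 2
NF nodes: {0:A, 1:D, 2:A}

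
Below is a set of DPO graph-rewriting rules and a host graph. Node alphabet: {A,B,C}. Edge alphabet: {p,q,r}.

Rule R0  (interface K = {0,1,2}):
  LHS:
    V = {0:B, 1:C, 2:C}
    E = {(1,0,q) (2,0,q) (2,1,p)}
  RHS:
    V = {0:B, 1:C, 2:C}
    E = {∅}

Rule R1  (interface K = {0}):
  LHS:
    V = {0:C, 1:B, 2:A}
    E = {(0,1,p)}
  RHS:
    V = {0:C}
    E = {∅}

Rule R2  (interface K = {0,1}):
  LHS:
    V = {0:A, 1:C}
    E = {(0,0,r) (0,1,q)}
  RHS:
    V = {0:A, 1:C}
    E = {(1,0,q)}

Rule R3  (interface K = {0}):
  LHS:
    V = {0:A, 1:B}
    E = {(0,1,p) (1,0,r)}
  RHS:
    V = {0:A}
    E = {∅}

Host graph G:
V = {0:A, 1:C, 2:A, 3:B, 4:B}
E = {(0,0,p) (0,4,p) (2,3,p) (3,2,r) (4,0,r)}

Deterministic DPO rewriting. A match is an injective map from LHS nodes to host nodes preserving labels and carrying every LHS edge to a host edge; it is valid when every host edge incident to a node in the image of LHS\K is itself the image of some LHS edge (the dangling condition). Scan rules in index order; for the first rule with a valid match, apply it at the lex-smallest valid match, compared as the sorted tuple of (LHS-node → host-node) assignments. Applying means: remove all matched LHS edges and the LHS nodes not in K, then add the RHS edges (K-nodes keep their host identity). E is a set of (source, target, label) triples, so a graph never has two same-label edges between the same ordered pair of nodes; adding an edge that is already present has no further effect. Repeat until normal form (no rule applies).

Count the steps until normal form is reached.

start.  V:5 E:5  edges: 0-p->0 0-p->4 2-p->3 3-r->2 4-r->0
1. fire R3 via {0↦0, 1↦4}  →  V:4 E:3  edges: 0-p->0 2-p->3 3-r->2
2. fire R3 via {0↦2, 1↦3}  →  V:3 E:1  edges: 0-p->0
halt: no rule applies after step 2

Answer: 2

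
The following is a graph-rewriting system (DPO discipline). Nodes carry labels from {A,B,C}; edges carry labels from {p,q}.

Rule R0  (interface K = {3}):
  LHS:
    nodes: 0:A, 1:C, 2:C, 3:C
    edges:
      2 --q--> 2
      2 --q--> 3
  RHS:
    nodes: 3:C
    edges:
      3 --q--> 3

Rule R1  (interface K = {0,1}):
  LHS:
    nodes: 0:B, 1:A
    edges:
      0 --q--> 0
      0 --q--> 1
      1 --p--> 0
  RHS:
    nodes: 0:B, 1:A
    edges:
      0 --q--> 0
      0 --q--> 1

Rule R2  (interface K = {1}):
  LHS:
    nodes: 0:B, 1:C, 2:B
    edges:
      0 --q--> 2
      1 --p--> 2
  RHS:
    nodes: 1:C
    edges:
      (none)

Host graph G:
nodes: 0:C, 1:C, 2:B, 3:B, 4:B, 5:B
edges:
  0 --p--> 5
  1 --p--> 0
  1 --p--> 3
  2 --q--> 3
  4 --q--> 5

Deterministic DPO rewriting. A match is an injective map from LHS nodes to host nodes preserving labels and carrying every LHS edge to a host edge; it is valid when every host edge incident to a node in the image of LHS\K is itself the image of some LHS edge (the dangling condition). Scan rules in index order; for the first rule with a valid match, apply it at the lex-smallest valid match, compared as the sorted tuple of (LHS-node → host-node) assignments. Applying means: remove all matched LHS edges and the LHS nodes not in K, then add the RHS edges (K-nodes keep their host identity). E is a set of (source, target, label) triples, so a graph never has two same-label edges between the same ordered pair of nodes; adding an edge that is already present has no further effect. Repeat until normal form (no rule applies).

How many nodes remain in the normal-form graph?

initial: |V|=6 |E|=5  E = 0-p->5 1-p->0 1-p->3 2-q->3 4-q->5
step 1: apply R2 at {0↦2, 1↦1, 2↦3}  → |V|=4 |E|=3  E = 0-p->5 1-p->0 4-q->5
step 2: apply R2 at {0↦4, 1↦0, 2↦5}  → |V|=2 |E|=1  E = 1-p->0
final graph: no rule applies after step 2
NF nodes: {0:C, 1:C}

Answer: 2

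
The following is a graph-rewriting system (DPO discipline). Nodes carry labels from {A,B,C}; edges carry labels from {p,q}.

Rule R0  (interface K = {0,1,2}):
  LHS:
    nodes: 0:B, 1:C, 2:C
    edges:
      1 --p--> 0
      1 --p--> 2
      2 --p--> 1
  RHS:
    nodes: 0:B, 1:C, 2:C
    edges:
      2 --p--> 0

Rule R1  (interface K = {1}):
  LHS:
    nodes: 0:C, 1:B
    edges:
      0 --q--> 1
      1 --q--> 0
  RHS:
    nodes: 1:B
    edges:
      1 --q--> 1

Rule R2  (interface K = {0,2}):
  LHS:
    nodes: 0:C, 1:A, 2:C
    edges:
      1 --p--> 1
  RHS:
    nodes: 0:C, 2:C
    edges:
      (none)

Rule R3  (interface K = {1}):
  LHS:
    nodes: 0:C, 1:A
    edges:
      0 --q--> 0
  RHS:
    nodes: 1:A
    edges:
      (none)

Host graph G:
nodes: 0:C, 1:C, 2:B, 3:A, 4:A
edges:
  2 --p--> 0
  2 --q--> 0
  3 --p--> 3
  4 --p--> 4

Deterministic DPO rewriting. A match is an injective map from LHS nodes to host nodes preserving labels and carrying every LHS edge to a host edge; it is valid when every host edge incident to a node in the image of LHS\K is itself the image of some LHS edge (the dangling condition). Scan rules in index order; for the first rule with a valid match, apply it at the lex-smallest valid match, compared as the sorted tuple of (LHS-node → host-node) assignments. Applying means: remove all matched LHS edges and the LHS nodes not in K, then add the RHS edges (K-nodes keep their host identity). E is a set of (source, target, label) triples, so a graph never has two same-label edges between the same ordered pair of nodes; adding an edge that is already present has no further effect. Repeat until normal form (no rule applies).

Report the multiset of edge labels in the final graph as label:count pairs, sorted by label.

initial: |V|=5 |E|=4  E = 2-p->0 2-q->0 3-p->3 4-p->4
step 1: apply R2 at {0↦0, 1↦3, 2↦1}  → |V|=4 |E|=3  E = 2-p->0 2-q->0 4-p->4
step 2: apply R2 at {0↦0, 1↦4, 2↦1}  → |V|=3 |E|=2  E = 2-p->0 2-q->0
final graph: no rule applies after step 2
NF edges: [(2, 0, 'p'), (2, 0, 'q')]

Answer: p:1 q:1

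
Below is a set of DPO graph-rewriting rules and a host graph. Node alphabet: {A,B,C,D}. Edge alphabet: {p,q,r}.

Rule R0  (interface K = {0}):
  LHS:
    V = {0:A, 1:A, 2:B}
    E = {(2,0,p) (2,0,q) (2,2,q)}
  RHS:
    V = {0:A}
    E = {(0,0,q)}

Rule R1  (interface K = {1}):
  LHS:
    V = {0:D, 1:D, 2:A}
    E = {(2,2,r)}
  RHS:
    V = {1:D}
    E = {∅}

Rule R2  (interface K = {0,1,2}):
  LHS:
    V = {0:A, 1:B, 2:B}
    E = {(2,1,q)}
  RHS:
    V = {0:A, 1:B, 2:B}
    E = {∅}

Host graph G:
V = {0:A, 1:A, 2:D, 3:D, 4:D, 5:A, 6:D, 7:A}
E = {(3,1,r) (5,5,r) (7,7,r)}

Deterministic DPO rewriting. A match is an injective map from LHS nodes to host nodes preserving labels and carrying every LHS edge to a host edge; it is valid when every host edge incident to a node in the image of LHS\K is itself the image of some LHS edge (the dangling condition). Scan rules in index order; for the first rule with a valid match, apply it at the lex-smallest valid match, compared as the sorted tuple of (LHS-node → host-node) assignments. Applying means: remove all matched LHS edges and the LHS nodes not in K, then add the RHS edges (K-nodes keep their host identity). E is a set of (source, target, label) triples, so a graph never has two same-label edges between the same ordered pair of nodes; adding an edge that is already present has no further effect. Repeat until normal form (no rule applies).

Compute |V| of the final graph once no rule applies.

Answer: 4

Steps:
initial: |V|=8 |E|=3  E = 3-r->1 5-r->5 7-r->7
step 1: apply R1 at {0↦2, 1↦3, 2↦5}  → |V|=6 |E|=2  E = 3-r->1 7-r->7
step 2: apply R1 at {0↦4, 1↦3, 2↦7}  → |V|=4 |E|=1  E = 3-r->1
normal form: no rule applies after step 2
NF nodes: {0:A, 1:A, 3:D, 6:D}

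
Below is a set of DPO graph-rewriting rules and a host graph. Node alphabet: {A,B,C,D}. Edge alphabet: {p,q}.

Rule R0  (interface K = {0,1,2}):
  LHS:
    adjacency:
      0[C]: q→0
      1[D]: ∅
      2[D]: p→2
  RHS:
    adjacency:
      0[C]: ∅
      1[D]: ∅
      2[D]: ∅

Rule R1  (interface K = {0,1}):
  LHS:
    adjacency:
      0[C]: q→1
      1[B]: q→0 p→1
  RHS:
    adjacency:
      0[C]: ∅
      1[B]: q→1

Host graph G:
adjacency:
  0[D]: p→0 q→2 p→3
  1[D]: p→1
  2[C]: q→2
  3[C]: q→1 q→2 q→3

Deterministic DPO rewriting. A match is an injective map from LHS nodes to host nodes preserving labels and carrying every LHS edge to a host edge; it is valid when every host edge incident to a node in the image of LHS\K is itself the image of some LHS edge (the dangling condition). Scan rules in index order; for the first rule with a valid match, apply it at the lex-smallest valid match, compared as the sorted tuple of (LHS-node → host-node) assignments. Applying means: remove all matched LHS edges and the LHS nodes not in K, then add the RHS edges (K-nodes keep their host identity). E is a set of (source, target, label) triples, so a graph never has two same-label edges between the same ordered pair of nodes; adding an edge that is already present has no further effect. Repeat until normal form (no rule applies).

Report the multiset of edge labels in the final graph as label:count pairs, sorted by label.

[0] host  ⇒  4 nodes, 8 edges  {0-p->0 0-q->2 0-p->3 1-p->1 2-q->2 3-q->1 3-q->2 3-q->3}
[1] R0 @ {0↦2, 1↦0, 2↦1}  ⇒  4 nodes, 6 edges  {0-p->0 0-q->2 0-p->3 3-q->1 3-q->2 3-q->3}
[2] R0 @ {0↦3, 1↦1, 2↦0}  ⇒  4 nodes, 4 edges  {0-q->2 0-p->3 3-q->1 3-q->2}
final graph: no rule applies after step 2
NF edges: [(0, 2, 'q'), (0, 3, 'p'), (3, 1, 'q'), (3, 2, 'q')]

Answer: p:1 q:3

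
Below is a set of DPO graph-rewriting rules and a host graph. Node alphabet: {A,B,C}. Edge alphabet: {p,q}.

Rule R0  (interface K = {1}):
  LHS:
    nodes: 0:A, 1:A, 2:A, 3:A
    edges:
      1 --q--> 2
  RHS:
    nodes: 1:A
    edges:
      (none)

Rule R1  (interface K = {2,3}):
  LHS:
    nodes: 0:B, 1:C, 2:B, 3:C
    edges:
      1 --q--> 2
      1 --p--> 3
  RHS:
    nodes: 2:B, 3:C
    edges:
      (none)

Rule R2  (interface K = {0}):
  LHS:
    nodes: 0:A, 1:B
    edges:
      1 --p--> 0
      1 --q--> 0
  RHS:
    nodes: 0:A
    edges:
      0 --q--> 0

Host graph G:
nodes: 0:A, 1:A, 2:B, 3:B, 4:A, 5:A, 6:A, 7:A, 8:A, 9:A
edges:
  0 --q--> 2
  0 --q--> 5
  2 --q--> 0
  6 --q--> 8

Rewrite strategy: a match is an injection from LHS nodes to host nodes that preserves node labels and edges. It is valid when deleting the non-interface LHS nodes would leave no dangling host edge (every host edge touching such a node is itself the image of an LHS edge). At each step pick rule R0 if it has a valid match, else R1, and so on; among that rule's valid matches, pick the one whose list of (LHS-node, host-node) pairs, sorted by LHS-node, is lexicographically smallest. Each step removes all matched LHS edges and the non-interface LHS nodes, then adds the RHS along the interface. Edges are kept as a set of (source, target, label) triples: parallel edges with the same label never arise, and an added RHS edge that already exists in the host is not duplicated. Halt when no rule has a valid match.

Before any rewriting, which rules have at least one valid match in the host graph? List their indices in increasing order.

R0: 24 valid matches — {0↦1, 1↦0, 2↦5, 3↦4}, {0↦1, 1↦0, 2↦5, 3↦7}, {0↦1, 1↦0, 2↦5, 3↦9} (+21 more)
R1: no valid match — LHS pattern not found
R2: no valid match — LHS pattern not found

Answer: [R0]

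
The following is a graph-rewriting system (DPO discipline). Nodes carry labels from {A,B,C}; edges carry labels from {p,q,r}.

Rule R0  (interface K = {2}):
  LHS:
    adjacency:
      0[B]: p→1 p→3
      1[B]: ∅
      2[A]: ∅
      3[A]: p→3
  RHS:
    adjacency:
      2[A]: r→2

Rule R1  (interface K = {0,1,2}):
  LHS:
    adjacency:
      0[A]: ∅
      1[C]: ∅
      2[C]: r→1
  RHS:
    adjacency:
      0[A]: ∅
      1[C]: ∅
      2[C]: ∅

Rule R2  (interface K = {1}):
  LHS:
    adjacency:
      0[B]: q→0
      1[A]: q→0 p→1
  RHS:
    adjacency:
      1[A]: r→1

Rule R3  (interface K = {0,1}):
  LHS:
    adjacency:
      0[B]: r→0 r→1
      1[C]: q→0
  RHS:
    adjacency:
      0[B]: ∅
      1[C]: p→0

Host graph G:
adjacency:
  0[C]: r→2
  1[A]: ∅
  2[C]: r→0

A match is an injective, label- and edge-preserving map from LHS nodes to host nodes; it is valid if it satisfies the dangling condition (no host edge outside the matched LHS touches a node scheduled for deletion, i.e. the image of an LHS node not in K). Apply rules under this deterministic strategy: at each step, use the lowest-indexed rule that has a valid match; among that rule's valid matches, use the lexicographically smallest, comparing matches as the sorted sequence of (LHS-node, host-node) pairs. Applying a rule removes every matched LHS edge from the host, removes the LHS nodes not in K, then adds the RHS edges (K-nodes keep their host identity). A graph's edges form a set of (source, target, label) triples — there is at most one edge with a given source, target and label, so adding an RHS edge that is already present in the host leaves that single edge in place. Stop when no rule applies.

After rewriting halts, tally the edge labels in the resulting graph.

Answer: (no edges)

Rewrite trace:
initial: |V|=3 |E|=2  E = 0-r->2 2-r->0
step 1: apply R1 at {0↦1, 1↦0, 2↦2}  → |V|=3 |E|=1  E = 0-r->2
step 2: apply R1 at {0↦1, 1↦2, 2↦0}  → |V|=3 |E|=0  E = ∅
normal form: no rule applies after step 2
NF edges: []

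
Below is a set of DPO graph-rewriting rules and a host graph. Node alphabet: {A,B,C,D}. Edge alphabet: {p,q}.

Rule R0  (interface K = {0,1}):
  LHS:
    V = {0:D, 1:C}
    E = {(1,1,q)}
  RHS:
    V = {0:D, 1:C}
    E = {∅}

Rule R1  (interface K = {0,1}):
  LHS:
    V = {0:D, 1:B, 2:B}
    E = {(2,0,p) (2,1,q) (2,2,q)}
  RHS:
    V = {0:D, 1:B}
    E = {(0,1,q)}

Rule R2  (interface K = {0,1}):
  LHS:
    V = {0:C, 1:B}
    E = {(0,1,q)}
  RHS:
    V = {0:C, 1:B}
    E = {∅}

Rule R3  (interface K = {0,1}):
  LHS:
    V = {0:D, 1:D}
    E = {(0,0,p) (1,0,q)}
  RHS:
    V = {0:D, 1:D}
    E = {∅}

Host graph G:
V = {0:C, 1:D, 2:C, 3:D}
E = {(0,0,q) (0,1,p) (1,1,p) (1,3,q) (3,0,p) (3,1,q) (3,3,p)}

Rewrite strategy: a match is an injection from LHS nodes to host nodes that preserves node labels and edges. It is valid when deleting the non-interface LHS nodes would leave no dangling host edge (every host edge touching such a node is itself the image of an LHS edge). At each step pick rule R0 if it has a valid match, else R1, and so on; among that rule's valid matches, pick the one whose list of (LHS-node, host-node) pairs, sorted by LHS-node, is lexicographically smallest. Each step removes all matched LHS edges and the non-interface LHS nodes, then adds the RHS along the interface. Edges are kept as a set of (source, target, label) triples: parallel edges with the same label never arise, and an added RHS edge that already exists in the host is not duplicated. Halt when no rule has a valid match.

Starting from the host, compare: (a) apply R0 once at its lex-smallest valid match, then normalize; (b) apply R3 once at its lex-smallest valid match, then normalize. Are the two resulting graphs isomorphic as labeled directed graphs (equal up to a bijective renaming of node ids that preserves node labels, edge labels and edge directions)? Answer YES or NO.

Answer: YES

Derivation:
branch R0-first: apply at {0↦1, 1↦0} → |E|=6, then 2 more step(s) → NF |V|=4 |E|=2 V={0:C, 1:D, 2:C, 3:D} E=0-p->1 3-p->0
branch R3-first: apply at {0↦1, 1↦3} → |E|=5, then 2 more step(s) → NF |V|=4 |E|=2 V={0:C, 1:D, 2:C, 3:D} E=0-p->1 3-p->0
graphs isomorphic (equal up to label-preserving node renaming)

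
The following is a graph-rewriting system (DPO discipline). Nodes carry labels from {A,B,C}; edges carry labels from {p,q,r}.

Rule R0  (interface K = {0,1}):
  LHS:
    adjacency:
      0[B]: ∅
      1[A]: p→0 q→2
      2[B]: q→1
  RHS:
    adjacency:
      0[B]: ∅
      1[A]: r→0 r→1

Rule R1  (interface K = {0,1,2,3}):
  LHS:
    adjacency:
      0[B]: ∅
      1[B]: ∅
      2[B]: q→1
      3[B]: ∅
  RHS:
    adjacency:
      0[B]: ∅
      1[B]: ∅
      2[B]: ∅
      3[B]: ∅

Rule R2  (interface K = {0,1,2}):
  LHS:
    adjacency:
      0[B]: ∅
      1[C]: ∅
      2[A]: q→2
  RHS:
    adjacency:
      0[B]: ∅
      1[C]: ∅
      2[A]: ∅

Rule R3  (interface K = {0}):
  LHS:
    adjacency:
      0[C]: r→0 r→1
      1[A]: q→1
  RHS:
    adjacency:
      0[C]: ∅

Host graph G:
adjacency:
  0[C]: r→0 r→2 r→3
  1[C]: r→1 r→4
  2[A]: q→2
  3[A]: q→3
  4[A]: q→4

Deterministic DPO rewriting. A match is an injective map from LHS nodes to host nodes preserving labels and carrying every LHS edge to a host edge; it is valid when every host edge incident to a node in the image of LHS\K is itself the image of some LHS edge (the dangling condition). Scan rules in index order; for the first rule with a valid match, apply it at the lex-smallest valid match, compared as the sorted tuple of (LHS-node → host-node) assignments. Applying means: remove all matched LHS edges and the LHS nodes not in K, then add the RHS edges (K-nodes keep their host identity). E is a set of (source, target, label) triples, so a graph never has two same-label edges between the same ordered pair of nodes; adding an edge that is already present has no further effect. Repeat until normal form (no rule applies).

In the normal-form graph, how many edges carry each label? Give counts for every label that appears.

Answer: q:1 r:1

Steps:
start.  V:5 E:8  edges: 0-r->0 0-r->2 0-r->3 1-r->1 1-r->4 2-q->2 3-q->3 4-q->4
1. fire R3 via {0↦0, 1↦2}  →  V:4 E:5  edges: 0-r->3 1-r->1 1-r->4 3-q->3 4-q->4
2. fire R3 via {0↦1, 1↦4}  →  V:3 E:2  edges: 0-r->3 3-q->3
final graph: no rule applies after step 2
NF edges: [(0, 3, 'r'), (3, 3, 'q')]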